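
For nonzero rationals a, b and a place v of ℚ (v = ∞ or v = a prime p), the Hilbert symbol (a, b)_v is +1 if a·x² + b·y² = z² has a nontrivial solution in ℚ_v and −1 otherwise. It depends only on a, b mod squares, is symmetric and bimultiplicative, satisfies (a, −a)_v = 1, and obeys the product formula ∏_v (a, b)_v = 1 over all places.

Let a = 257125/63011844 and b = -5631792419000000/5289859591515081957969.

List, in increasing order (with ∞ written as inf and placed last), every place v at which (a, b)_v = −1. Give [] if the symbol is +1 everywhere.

[11, 17]

(a, b) ≡ (85, -11) mod (ℚ^×)²; places V = {2, 3, 5, 7, 11, 17, 19, ∞}.
(a,b)_5: α=3, u≡3; β=6, v≡1 (mod 5); (3|5)=-1, (1|5)=+1; sign (−1)^0·-1^6·+1^3 = +1.
(a,b)_11: α=2, u≡7; β=7, v≡8 (mod 11); (7|11)=-1, (8|11)=-1; sign (−1)^0·-1^7·-1^2 = -1.
(a,b)_19: α=0, u≡7; β=-2, v≡18 (mod 19); (7|19)=+1, (18|19)=-1; sign (−1)^0·+1^-2·-1^0 = +1.
(a,b)_17: α=1, u≡12; β=2, v≡12 (mod 17); (12|17)=-1, (12|17)=-1; sign (−1)^0·-1^2·-1^1 = -1.
(a,b)_2: α=-2, β=6; u≡5, v≡5 (mod 8); ε(u)ε(v)=0·0, αω(v)=-2·1, βω(u)=6·1; sum ≡ 0  ⇒  +1.
(a,b)_∞: sgn(85)=+, sgn(-11)=−, so +1.
(a,b)_3: α=-8, u≡1; β=-26, v≡1 (mod 3); (1|3)=+1, (1|3)=+1; sign (−1)^0·+1^-26·+1^-8 = +1.
(a,b)_7: α=-4, u≡1; β=-8, v≡6 (mod 7); (1|7)=+1, (6|7)=-1; sign (−1)^0·+1^-8·-1^-4 = +1.
Ram(85, -11) = {11, 17}; no ℚ_11-point on the conic.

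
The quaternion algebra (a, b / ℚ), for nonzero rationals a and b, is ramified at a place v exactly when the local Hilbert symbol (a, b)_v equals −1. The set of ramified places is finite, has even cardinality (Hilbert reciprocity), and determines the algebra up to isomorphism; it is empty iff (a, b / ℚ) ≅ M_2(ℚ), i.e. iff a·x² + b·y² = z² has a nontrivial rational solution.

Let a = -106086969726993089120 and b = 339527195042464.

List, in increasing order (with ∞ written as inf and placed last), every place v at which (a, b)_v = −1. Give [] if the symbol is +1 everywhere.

[]

Mod squares: a ≡ -230, b ≡ 5434. Check v ∈ {∞, 2, 5, 11, 13, 19, 23}.
v=11: a=11^4·(≡1), b=11^3·(≡7) mod 11; (1|11)=+1, (7|11)=-1; (−1)^{4·3·5}·(+1)^3·(-1)^4 = +1.
v=5: a=5^1·(≡1), b=5^0·(≡4) mod 5; (1|5)=+1, (4|5)=+1; (−1)^{1·0·2}·(+1)^0·(+1)^1 = +1.
v=2: v_2(a)=5, v_2(b)=5; units ≡ 5, 5 (mod 8); ε·ε+αω+βω = 0·0+5·1+5·1 ≡ 0  ⇒  (a,b)_2 = +1.
v=19: a=19^4·(≡6), b=19^3·(≡7) mod 19; (6|19)=+1, (7|19)=+1; (−1)^{4·3·9}·(+1)^3·(+1)^4 = +1.
v=∞: -230 < 0 and 5434 > 0  ⇒  (a,b)_∞ = +1.
v=23: a=23^3·(≡12), b=23^2·(≡13) mod 23; (12|23)=+1, (13|23)=+1; (−1)^{3·2·11}·(+1)^2·(+1)^3 = +1.
v=13: a=13^4·(≡4), b=13^3·(≡2) mod 13; (4|13)=+1, (2|13)=-1; (−1)^{4·3·6}·(+1)^3·(-1)^4 = +1.
Every local symbol is +1, so the conic -230·x² + 5434·y² = z² has ℚ_v-points for all v and hence a ℚ-point; (a, b / ℚ) ≅ M_2(ℚ).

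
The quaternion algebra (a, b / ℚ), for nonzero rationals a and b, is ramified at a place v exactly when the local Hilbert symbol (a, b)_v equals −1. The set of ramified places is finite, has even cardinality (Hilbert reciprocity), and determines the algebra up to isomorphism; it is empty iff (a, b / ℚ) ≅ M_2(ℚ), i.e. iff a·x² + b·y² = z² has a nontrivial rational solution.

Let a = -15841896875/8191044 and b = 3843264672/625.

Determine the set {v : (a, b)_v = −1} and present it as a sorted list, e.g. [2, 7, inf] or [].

Mod squares: a ≡ -35, b ≡ 329498. Check v ∈ {∞, 2, 3, 5, 7, 13, 19, 23, 29, 37, 53}.
v=37: a=37^2·(≡24), b=37^0·(≡17) mod 37; (24|37)=-1, (17|37)=-1; (−1)^{2·0·18}·(-1)^0·(-1)^2 = +1.
v=7: a=7^1·(≡1), b=7^0·(≡1) mod 7; (1|7)=+1, (1|7)=+1; (−1)^{1·0·3}·(+1)^0·(+1)^1 = +1.
v=23: a=23^2·(≡20), b=23^1·(≡15) mod 23; (20|23)=-1, (15|23)=-1; (−1)^{2·1·11}·(-1)^1·(-1)^2 = -1.
v=∞: -35 < 0 and 329498 > 0  ⇒  (a,b)_∞ = +1.
v=13: a=13^0·(≡10), b=13^1·(≡1) mod 13; (10|13)=+1, (1|13)=+1; (−1)^{0·1·6}·(+1)^1·(+1)^0 = +1.
v=5: a=5^5·(≡2), b=5^-4·(≡2) mod 5; (2|5)=-1, (2|5)=-1; (−1)^{5·-4·2}·(-1)^-4·(-1)^5 = -1.
v=19: a=19^0·(≡12), b=19^1·(≡14) mod 19; (12|19)=-1, (14|19)=-1; (−1)^{0·1·9}·(-1)^1·(-1)^0 = -1.
v=2: v_2(a)=-2, v_2(b)=5; units ≡ 5, 5 (mod 8); ε·ε+αω+βω = 0·0+-2·1+5·1 ≡ 1  ⇒  (a,b)_2 = -1.
v=3: a=3^-6·(≡1), b=3^6·(≡2) mod 3; (1|3)=+1, (2|3)=-1; (−1)^{-6·6·1}·(+1)^6·(-1)^-6 = +1.
v=53: a=53^-2·(≡20), b=53^0·(≡30) mod 53; (20|53)=-1, (30|53)=-1; (−1)^{-2·0·26}·(-1)^0·(-1)^-2 = +1.
v=29: a=29^0·(≡5), b=29^1·(≡5) mod 29; (5|29)=+1, (5|29)=+1; (−1)^{0·1·14}·(+1)^1·(+1)^0 = +1.
|Ram(-35, 329498)| = 4, even; anisotropic at {2, 5, 19, 23}.

[2, 5, 19, 23]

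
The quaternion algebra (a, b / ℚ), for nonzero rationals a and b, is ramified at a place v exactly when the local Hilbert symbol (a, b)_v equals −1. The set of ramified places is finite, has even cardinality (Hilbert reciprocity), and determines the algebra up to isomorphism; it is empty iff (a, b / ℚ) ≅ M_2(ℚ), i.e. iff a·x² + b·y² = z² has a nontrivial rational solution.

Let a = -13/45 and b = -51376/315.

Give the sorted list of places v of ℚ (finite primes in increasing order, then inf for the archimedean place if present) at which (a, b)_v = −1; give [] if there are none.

Mod squares: a ≡ -65, b ≡ -665. Check v ∈ {∞, 2, 3, 5, 7, 13, 19}.
v=13: a=13^1·(≡2), b=13^2·(≡7) mod 13; (2|13)=-1, (7|13)=-1; (−1)^{1·2·6}·(-1)^2·(-1)^1 = -1.
v=5: a=5^-1·(≡3), b=5^-1·(≡3) mod 5; (3|5)=-1, (3|5)=-1; (−1)^{-1·-1·2}·(-1)^-1·(-1)^-1 = +1.
v=∞: -65 < 0 and -665 < 0  ⇒  (a,b)_∞ = -1.
v=2: v_2(a)=0, v_2(b)=4; units ≡ 7, 7 (mod 8); ε·ε+αω+βω = 1·1+0·0+4·0 ≡ 1  ⇒  (a,b)_2 = -1.
v=19: a=19^0·(≡9), b=19^1·(≡15) mod 19; (9|19)=+1, (15|19)=-1; (−1)^{0·1·9}·(+1)^1·(-1)^0 = +1.
v=7: a=7^0·(≡5), b=7^-1·(≡6) mod 7; (5|7)=-1, (6|7)=-1; (−1)^{0·-1·3}·(-1)^-1·(-1)^0 = -1.
v=3: a=3^-2·(≡1), b=3^-2·(≡1) mod 3; (1|3)=+1, (1|3)=+1; (−1)^{-2·-2·1}·(+1)^-2·(+1)^-2 = +1.
|Ram(-65, -665)| = 4, even; anisotropic at {2, 7, 13, ∞}.

[2, 7, 13, inf]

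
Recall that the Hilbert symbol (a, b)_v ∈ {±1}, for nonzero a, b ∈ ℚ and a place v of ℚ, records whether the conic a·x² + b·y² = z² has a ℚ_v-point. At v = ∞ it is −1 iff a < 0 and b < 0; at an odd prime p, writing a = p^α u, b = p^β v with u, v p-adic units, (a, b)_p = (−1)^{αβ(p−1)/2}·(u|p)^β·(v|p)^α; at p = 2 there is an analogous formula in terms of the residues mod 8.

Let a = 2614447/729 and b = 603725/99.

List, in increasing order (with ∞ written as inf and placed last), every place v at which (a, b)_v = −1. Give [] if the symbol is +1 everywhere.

(a, b) ≡ (21607, 265639) mod (ℚ^×)²; places V = {2, 3, 5, 11, 17, 19, 31, 41, ∞}.
(a,b)_2: α=0, β=0; u≡7, v≡7 (mod 8); ε(u)ε(v)=1·1, αω(v)=0·0, βω(u)=0·0; sum ≡ 1  ⇒  -1.
(a,b)_19: α=0, u≡4; β=1, v≡16 (mod 19); (4|19)=+1, (16|19)=+1; sign (−1)^0·+1^1·+1^0 = +1.
(a,b)_5: α=0, u≡3; β=2, v≡1 (mod 5); (3|5)=-1, (1|5)=+1; sign (−1)^0·-1^2·+1^0 = +1.
(a,b)_31: α=1, u≡3; β=1, v≡27 (mod 31); (3|31)=-1, (27|31)=-1; sign (−1)^1·-1^1·-1^1 = -1.
(a,b)_3: α=-6, u≡1; β=-2, v≡1 (mod 3); (1|3)=+1, (1|3)=+1; sign (−1)^0·+1^-2·+1^-6 = +1.
(a,b)_11: α=2, u≡1; β=-1, v≡5 (mod 11); (1|11)=+1, (5|11)=+1; sign (−1)^0·+1^-1·+1^2 = +1.
(a,b)_17: α=1, u≡4; β=0, v≡10 (mod 17); (4|17)=+1, (10|17)=-1; sign (−1)^0·+1^0·-1^1 = -1.
(a,b)_41: α=1, u≡26; β=1, v≡10 (mod 41); (26|41)=-1, (10|41)=+1; sign (−1)^0·-1^1·+1^1 = -1.
(a,b)_∞: sgn(21607)=+, sgn(265639)=+, so +1.
|Ram(21607, 265639)| = 4, even; anisotropic at {2, 17, 31, 41}.

[2, 17, 31, 41]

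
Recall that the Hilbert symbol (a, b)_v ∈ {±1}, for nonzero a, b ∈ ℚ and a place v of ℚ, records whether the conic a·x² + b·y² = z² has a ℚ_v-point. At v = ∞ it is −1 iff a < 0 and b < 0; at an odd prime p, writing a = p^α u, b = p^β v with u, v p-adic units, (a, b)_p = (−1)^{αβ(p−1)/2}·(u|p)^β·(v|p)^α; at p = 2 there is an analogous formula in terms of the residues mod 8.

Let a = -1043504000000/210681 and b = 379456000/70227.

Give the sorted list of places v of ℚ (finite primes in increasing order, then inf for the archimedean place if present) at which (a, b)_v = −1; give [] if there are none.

[2, 11]

Mod squares: a ≡ -11, b ≡ 30. Check v ∈ {∞, 2, 3, 5, 7, 11, 17}.
v=3: a=3^-6·(≡1), b=3^-5·(≡1) mod 3; (1|3)=+1, (1|3)=+1; (−1)^{-6·-5·1}·(+1)^-5·(+1)^-6 = +1.
v=11: a=11^3·(≡7), b=11^2·(≡7) mod 11; (7|11)=-1, (7|11)=-1; (−1)^{3·2·5}·(-1)^2·(-1)^3 = -1.
v=2: v_2(a)=10, v_2(b)=9; units ≡ 5, 7 (mod 8); ε·ε+αω+βω = 0·1+10·0+9·1 ≡ 1  ⇒  (a,b)_2 = -1.
v=7: a=7^2·(≡6), b=7^2·(≡4) mod 7; (6|7)=-1, (4|7)=+1; (−1)^{2·2·3}·(-1)^2·(+1)^2 = +1.
v=∞: -11 < 0 and 30 > 0  ⇒  (a,b)_∞ = +1.
v=5: a=5^6·(≡4), b=5^3·(≡4) mod 5; (4|5)=+1, (4|5)=+1; (−1)^{6·3·2}·(+1)^3·(+1)^6 = +1.
v=17: a=17^-2·(≡11), b=17^-2·(≡4) mod 17; (11|17)=-1, (4|17)=+1; (−1)^{-2·-2·8}·(-1)^-2·(+1)^-2 = +1.
Ram(-11, 30) = {2, 11}; no ℚ_2-point on the conic.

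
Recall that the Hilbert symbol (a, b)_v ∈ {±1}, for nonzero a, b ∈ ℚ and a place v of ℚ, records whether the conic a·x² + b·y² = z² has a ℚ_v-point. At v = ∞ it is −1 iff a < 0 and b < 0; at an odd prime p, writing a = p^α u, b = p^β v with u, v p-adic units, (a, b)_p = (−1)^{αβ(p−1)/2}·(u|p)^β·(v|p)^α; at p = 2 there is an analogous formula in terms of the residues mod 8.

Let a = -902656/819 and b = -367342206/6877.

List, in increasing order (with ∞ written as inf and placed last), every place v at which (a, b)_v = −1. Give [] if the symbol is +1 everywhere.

[2, 3, 7, 13, 41, inf]

Mod squares: a ≡ -320866, b ≡ -23478. Check v ∈ {∞, 2, 3, 7, 11, 13, 23, 41, 43}.
v=3: a=3^-2·(≡2), b=3^1·(≡1) mod 3; (2|3)=-1, (1|3)=+1; (−1)^{-2·1·1}·(-1)^1·(+1)^-2 = -1.
v=7: a=7^-1·(≡3), b=7^1·(≡3) mod 7; (3|7)=-1, (3|7)=-1; (−1)^{-1·1·3}·(-1)^1·(-1)^-1 = -1.
v=11: a=11^0·(≡3), b=11^2·(≡2) mod 11; (3|11)=+1, (2|11)=-1; (−1)^{0·2·5}·(+1)^2·(-1)^0 = +1.
v=2: v_2(a)=9, v_2(b)=1; units ≡ 7, 5 (mod 8); ε·ε+αω+βω = 1·0+9·1+1·0 ≡ 1  ⇒  (a,b)_2 = -1.
v=43: a=43^1·(≡39), b=43^1·(≡25) mod 43; (39|43)=-1, (25|43)=+1; (−1)^{1·1·21}·(-1)^1·(+1)^1 = +1.
v=41: a=41^1·(≡40), b=41^2·(≡22) mod 41; (40|41)=+1, (22|41)=-1; (−1)^{1·2·20}·(+1)^2·(-1)^1 = -1.
v=∞: -320866 < 0 and -23478 < 0  ⇒  (a,b)_∞ = -1.
v=23: a=23^0·(≡10), b=23^-2·(≡19) mod 23; (10|23)=-1, (19|23)=-1; (−1)^{0·-2·11}·(-1)^-2·(-1)^0 = +1.
v=13: a=13^-1·(≡7), b=13^-1·(≡9) mod 13; (7|13)=-1, (9|13)=+1; (−1)^{-1·-1·6}·(-1)^-1·(+1)^-1 = -1.
(-320866, -23478 / ℚ) ramifies at {2, 3, 7, 13, 41, ∞}: a division algebra.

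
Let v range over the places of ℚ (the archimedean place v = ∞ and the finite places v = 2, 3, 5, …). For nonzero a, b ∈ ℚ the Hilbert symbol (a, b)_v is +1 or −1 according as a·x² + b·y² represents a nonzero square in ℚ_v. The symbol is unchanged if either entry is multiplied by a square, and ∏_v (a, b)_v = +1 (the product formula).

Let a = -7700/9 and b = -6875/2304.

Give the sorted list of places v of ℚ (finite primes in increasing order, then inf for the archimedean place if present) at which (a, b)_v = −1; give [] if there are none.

(a, b) ≡ (-77, -11) mod (ℚ^×)²; places V = {2, 3, 5, 7, 11, ∞}.
(a,b)_∞: sgn(-77)=−, sgn(-11)=−, so -1.
(a,b)_2: α=2, β=-8; u≡3, v≡5 (mod 8); ε(u)ε(v)=1·0, αω(v)=2·1, βω(u)=-8·1; sum ≡ 0  ⇒  +1.
(a,b)_3: α=-2, u≡1; β=-2, v≡1 (mod 3); (1|3)=+1, (1|3)=+1; sign (−1)^0·+1^-2·+1^-2 = +1.
(a,b)_5: α=2, u≡3; β=4, v≡1 (mod 5); (3|5)=-1, (1|5)=+1; sign (−1)^0·-1^4·+1^2 = +1.
(a,b)_7: α=1, u≡3; β=0, v≡6 (mod 7); (3|7)=-1, (6|7)=-1; sign (−1)^0·-1^0·-1^1 = -1.
(a,b)_11: α=1, u≡9; β=1, v≡7 (mod 11); (9|11)=+1, (7|11)=-1; sign (−1)^1·+1^1·-1^1 = +1.
|Ram(-77, -11)| = 2, even; anisotropic at {7, ∞}.

[7, inf]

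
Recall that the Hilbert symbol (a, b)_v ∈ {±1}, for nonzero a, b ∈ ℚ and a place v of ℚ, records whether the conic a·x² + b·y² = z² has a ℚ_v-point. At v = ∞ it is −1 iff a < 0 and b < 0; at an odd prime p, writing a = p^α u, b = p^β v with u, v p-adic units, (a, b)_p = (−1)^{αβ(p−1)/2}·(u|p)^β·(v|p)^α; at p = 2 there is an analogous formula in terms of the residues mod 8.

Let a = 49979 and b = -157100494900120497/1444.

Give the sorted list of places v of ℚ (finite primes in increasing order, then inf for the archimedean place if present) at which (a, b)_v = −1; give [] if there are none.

[2, 23]

(a, b) ≡ (49979, -713) mod (ℚ^×)²; places V = {2, 3, 11, 19, 23, 31, 41, 53, ∞}.
(a,b)_11: α=0, u≡6; β=2, v≡6 (mod 11); (6|11)=-1, (6|11)=-1; sign (−1)^0·-1^2·-1^0 = +1.
(a,b)_31: α=0, u≡7; β=1, v≡19 (mod 31); (7|31)=+1, (19|31)=+1; sign (−1)^0·+1^1·+1^0 = +1.
(a,b)_3: α=0, u≡2; β=6, v≡1 (mod 3); (2|3)=-1, (1|3)=+1; sign (−1)^0·-1^6·+1^0 = +1.
(a,b)_2: α=0, β=-2; u≡3, v≡7 (mod 8); ε(u)ε(v)=1·1, αω(v)=0·0, βω(u)=-2·1; sum ≡ 1  ⇒  -1.
(a,b)_53: α=1, u≡42; β=2, v≡47 (mod 53); (42|53)=+1, (47|53)=+1; sign (−1)^0·+1^2·+1^1 = +1.
(a,b)_∞: sgn(49979)=+, sgn(-713)=−, so +1.
(a,b)_19: α=0, u≡9; β=-2, v≡5 (mod 19); (9|19)=+1, (5|19)=+1; sign (−1)^0·+1^-2·+1^0 = +1.
(a,b)_23: α=1, u≡11; β=3, v≡20 (mod 23); (11|23)=-1, (20|23)=-1; sign (−1)^1·-1^3·-1^1 = -1.
(a,b)_41: α=1, u≡30; β=2, v≡23 (mod 41); (30|41)=-1, (23|41)=+1; sign (−1)^0·-1^2·+1^1 = +1.
(49979, -713 / ℚ) ramifies at {2, 23}: a division algebra.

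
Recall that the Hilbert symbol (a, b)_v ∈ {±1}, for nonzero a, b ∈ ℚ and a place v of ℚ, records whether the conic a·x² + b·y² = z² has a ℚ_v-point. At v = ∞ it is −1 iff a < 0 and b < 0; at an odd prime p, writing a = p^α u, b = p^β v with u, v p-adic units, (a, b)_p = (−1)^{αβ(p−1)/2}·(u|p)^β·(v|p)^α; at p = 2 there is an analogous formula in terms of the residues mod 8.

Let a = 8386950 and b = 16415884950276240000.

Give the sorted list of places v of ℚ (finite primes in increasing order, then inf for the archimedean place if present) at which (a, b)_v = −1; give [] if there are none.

Mod squares: a ≡ 335478, b ≡ 14586. Check v ∈ {∞, 2, 3, 5, 11, 13, 17, 23}.
v=17: a=17^1·(≡10), b=17^3·(≡16) mod 17; (10|17)=-1, (16|17)=+1; (−1)^{1·3·8}·(-1)^3·(+1)^1 = -1.
v=5: a=5^2·(≡3), b=5^4·(≡4) mod 5; (3|5)=-1, (4|5)=+1; (−1)^{2·4·2}·(-1)^4·(+1)^2 = +1.
v=23: a=23^1·(≡8), b=23^2·(≡2) mod 23; (8|23)=+1, (2|23)=+1; (−1)^{1·2·11}·(+1)^2·(+1)^1 = +1.
v=3: a=3^1·(≡1), b=3^3·(≡2) mod 3; (1|3)=+1, (2|3)=-1; (−1)^{1·3·1}·(+1)^3·(-1)^1 = +1.
v=∞: 335478 > 0 and 14586 > 0  ⇒  (a,b)_∞ = +1.
v=11: a=11^1·(≡7), b=11^3·(≡7) mod 11; (7|11)=-1, (7|11)=-1; (−1)^{1·3·5}·(-1)^3·(-1)^1 = -1.
v=2: v_2(a)=1, v_2(b)=7; units ≡ 3, 5 (mod 8); ε·ε+αω+βω = 1·0+1·1+7·1 ≡ 0  ⇒  (a,b)_2 = +1.
v=13: a=13^1·(≡12), b=13^3·(≡12) mod 13; (12|13)=+1, (12|13)=+1; (−1)^{1·3·6}·(+1)^3·(+1)^1 = +1.
(335478, 14586 / ℚ) ramifies at {11, 17}: a division algebra.

[11, 17]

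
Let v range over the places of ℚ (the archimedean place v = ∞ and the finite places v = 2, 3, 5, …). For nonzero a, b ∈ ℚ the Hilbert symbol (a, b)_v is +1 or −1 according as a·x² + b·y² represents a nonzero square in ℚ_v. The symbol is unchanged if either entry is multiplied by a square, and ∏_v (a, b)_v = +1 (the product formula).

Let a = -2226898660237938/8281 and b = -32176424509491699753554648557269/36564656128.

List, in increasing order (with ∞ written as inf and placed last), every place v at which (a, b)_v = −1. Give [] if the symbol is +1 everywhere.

Mod squares: a ≡ -94658, b ≡ -26158. Check v ∈ {∞, 2, 3, 7, 11, 13, 17, 19, 29, 31, 41, 43, 47, 53}.
v=47: a=47^1·(≡3), b=47^2·(≡7) mod 47; (3|47)=+1, (7|47)=+1; (−1)^{1·2·23}·(+1)^2·(+1)^1 = +1.
v=53: a=53^1·(≡42), b=53^2·(≡52) mod 53; (42|53)=+1, (52|53)=+1; (−1)^{1·2·26}·(+1)^2·(+1)^1 = +1.
v=17: a=17^0·(≡2), b=17^2·(≡7) mod 17; (2|17)=+1, (7|17)=-1; (−1)^{0·2·8}·(+1)^2·(-1)^0 = +1.
v=19: a=19^1·(≡10), b=19^2·(≡4) mod 19; (10|19)=-1, (4|19)=+1; (−1)^{1·2·9}·(-1)^2·(+1)^1 = +1.
v=3: a=3^2·(≡1), b=3^2·(≡2) mod 3; (1|3)=+1, (2|3)=-1; (−1)^{2·2·1}·(+1)^2·(-1)^2 = +1.
v=41: a=41^2·(≡7), b=41^3·(≡4) mod 41; (7|41)=-1, (4|41)=+1; (−1)^{2·3·20}·(-1)^3·(+1)^2 = -1.
v=∞: -94658 < 0 and -26158 < 0  ⇒  (a,b)_∞ = -1.
v=7: a=7^-2·(≡6), b=7^-4·(≡4) mod 7; (6|7)=-1, (4|7)=+1; (−1)^{-2·-4·3}·(-1)^-4·(+1)^-2 = +1.
v=11: a=11^0·(≡8), b=11^-1·(≡4) mod 11; (8|11)=-1, (4|11)=+1; (−1)^{0·-1·5}·(-1)^-1·(+1)^0 = -1.
v=2: v_2(a)=1, v_2(b)=-13; units ≡ 7, 1 (mod 8); ε·ε+αω+βω = 1·0+1·0+-13·0 ≡ 0  ⇒  (a,b)_2 = +1.
v=13: a=13^-2·(≡8), b=13^-2·(≡7) mod 13; (8|13)=-1, (7|13)=-1; (−1)^{-2·-2·6}·(-1)^-2·(-1)^-2 = +1.
v=43: a=43^2·(≡32), b=43^4·(≡22) mod 43; (32|43)=-1, (22|43)=-1; (−1)^{2·4·21}·(-1)^4·(-1)^2 = +1.
v=31: a=31^0·(≡10), b=31^2·(≡3) mod 31; (10|31)=+1, (3|31)=-1; (−1)^{0·2·15}·(+1)^2·(-1)^0 = +1.
v=29: a=29^2·(≡3), b=29^3·(≡26) mod 29; (3|29)=-1, (26|29)=-1; (−1)^{2·3·14}·(-1)^3·(-1)^2 = -1.
|Ram(-94658, -26158)| = 4, even; anisotropic at {11, 29, 41, ∞}.

[11, 29, 41, inf]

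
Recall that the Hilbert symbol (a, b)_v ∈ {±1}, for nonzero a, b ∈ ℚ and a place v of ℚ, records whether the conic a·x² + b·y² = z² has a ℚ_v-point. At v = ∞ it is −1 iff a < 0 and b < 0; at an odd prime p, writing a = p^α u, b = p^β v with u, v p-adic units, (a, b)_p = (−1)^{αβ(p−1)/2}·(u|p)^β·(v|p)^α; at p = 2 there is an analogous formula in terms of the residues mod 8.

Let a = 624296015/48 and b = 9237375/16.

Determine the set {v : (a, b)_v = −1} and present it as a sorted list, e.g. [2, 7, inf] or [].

[3, 19]

Mod squares: a ≡ 780045, b ≡ 41055. Check v ∈ {∞, 2, 3, 5, 7, 17, 19, 23}.
v=5: a=5^1·(≡1), b=5^3·(≡4) mod 5; (1|5)=+1, (4|5)=+1; (−1)^{1·3·2}·(+1)^3·(+1)^1 = +1.
v=17: a=17^1·(≡1), b=17^1·(≡13) mod 17; (1|17)=+1, (13|17)=+1; (−1)^{1·1·8}·(+1)^1·(+1)^1 = +1.
v=23: a=23^1·(≡8), b=23^1·(≡10) mod 23; (8|23)=+1, (10|23)=-1; (−1)^{1·1·11}·(+1)^1·(-1)^1 = +1.
v=3: a=3^-1·(≡2), b=3^3·(≡2) mod 3; (2|3)=-1, (2|3)=-1; (−1)^{-1·3·1}·(-1)^3·(-1)^-1 = -1.
v=7: a=7^5·(≡4), b=7^1·(≡3) mod 7; (4|7)=+1, (3|7)=-1; (−1)^{5·1·3}·(+1)^1·(-1)^5 = +1.
v=19: a=19^1·(≡13), b=19^0·(≡15) mod 19; (13|19)=-1, (15|19)=-1; (−1)^{1·0·9}·(-1)^0·(-1)^1 = -1.
v=∞: 780045 > 0 and 41055 > 0  ⇒  (a,b)_∞ = +1.
v=2: v_2(a)=-4, v_2(b)=-4; units ≡ 5, 7 (mod 8); ε·ε+αω+βω = 0·1+-4·0+-4·1 ≡ 0  ⇒  (a,b)_2 = +1.
|Ram(780045, 41055)| = 2, even; anisotropic at {3, 19}.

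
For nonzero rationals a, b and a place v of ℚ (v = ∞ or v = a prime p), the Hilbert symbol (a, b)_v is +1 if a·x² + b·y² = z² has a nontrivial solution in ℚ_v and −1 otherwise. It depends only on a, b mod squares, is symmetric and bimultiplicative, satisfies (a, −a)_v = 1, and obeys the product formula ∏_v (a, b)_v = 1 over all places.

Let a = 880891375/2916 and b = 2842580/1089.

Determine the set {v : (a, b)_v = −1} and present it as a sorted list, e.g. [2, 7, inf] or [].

Mod squares: a ≡ 4255, b ≡ 5. Check v ∈ {∞, 2, 3, 5, 7, 11, 13, 23, 29, 37}.
v=3: a=3^-6·(≡1), b=3^-2·(≡2) mod 3; (1|3)=+1, (2|3)=-1; (−1)^{-6·-2·1}·(+1)^-2·(-1)^-6 = +1.
v=11: a=11^0·(≡1), b=11^-2·(≡9) mod 11; (1|11)=+1, (9|11)=+1; (−1)^{0·-2·5}·(+1)^-2·(+1)^0 = +1.
v=∞: 4255 > 0 and 5 > 0  ⇒  (a,b)_∞ = +1.
v=23: a=23^1·(≡18), b=23^0·(≡7) mod 23; (18|23)=+1, (7|23)=-1; (−1)^{1·0·11}·(+1)^0·(-1)^1 = -1.
v=7: a=7^2·(≡6), b=7^0·(≡5) mod 7; (6|7)=-1, (5|7)=-1; (−1)^{2·0·3}·(-1)^0·(-1)^2 = +1.
v=37: a=37^1·(≡26), b=37^0·(≡15) mod 37; (26|37)=+1, (15|37)=-1; (−1)^{1·0·18}·(+1)^0·(-1)^1 = -1.
v=5: a=5^3·(≡1), b=5^1·(≡4) mod 5; (1|5)=+1, (4|5)=+1; (−1)^{3·1·2}·(+1)^1·(+1)^3 = +1.
v=13: a=13^2·(≡3), b=13^2·(≡5) mod 13; (3|13)=+1, (5|13)=-1; (−1)^{2·2·6}·(+1)^2·(-1)^2 = +1.
v=2: v_2(a)=-2, v_2(b)=2; units ≡ 7, 5 (mod 8); ε·ε+αω+βω = 1·0+-2·1+2·0 ≡ 0  ⇒  (a,b)_2 = +1.
v=29: a=29^0·(≡3), b=29^2·(≡1) mod 29; (3|29)=-1, (1|29)=+1; (−1)^{0·2·14}·(-1)^2·(+1)^0 = +1.
Ram(4255, 5) = {23, 37}; no ℚ_23-point on the conic.

[23, 37]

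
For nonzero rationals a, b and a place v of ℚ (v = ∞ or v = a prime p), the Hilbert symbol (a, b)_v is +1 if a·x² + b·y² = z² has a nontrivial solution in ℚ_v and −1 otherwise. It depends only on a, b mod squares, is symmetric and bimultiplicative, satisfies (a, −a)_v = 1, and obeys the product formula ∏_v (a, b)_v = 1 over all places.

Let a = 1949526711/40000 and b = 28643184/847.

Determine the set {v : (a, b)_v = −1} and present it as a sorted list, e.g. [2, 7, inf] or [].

[7, 19]

Mod squares: a ≡ 551, b ≡ 3857. Check v ∈ {∞, 2, 3, 5, 7, 11, 19, 29}.
v=5: a=5^-4·(≡4), b=5^0·(≡2) mod 5; (4|5)=+1, (2|5)=-1; (−1)^{-4·0·2}·(+1)^0·(-1)^-4 = +1.
v=3: a=3^4·(≡2), b=3^2·(≡2) mod 3; (2|3)=-1, (2|3)=-1; (−1)^{4·2·1}·(-1)^2·(-1)^4 = +1.
v=19: a=19^3·(≡13), b=19^3·(≡10) mod 19; (13|19)=-1, (10|19)=-1; (−1)^{3·3·9}·(-1)^3·(-1)^3 = -1.
v=7: a=7^0·(≡3), b=7^-1·(≡5) mod 7; (3|7)=-1, (5|7)=-1; (−1)^{0·-1·3}·(-1)^-1·(-1)^0 = -1.
v=29: a=29^1·(≡8), b=29^1·(≡12) mod 29; (8|29)=-1, (12|29)=-1; (−1)^{1·1·14}·(-1)^1·(-1)^1 = +1.
v=∞: 551 > 0 and 3857 > 0  ⇒  (a,b)_∞ = +1.
v=11: a=11^2·(≡9), b=11^-2·(≡6) mod 11; (9|11)=+1, (6|11)=-1; (−1)^{2·-2·5}·(+1)^-2·(-1)^2 = +1.
v=2: v_2(a)=-6, v_2(b)=4; units ≡ 7, 1 (mod 8); ε·ε+αω+βω = 1·0+-6·0+4·0 ≡ 0  ⇒  (a,b)_2 = +1.
Ram(551, 3857) = {7, 19}; no ℚ_7-point on the conic.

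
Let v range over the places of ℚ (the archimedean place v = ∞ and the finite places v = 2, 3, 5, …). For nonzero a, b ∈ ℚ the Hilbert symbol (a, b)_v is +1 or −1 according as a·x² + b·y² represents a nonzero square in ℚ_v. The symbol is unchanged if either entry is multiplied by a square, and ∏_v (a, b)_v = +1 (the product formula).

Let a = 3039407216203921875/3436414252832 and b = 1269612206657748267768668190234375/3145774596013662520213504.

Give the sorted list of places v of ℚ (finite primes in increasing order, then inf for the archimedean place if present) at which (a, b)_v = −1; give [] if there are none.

Mod squares: a ≡ 1702, b ≡ 943. Check v ∈ {∞, 2, 3, 5, 11, 13, 23, 31, 37, 41}.
v=3: a=3^2·(≡1), b=3^8·(≡1) mod 3; (1|3)=+1, (1|3)=+1; (−1)^{2·8·1}·(+1)^8·(+1)^2 = +1.
v=∞: 1702 > 0 and 943 > 0  ⇒  (a,b)_∞ = +1.
v=37: a=37^1·(≡33), b=37^2·(≡31) mod 37; (33|37)=+1, (31|37)=-1; (−1)^{1·2·18}·(+1)^2·(-1)^1 = -1.
v=2: v_2(a)=-5, v_2(b)=-18; units ≡ 3, 7 (mod 8); ε·ε+αω+βω = 1·1+-5·0+-18·1 ≡ 1  ⇒  (a,b)_2 = -1.
v=41: a=41^2·(≡36), b=41^3·(≡31) mod 41; (36|41)=+1, (31|41)=+1; (−1)^{2·3·20}·(+1)^3·(+1)^2 = +1.
v=23: a=23^3·(≡11), b=23^5·(≡6) mod 23; (11|23)=-1, (6|23)=+1; (−1)^{3·5·11}·(-1)^5·(+1)^3 = +1.
v=13: a=13^4·(≡3), b=13^8·(≡7) mod 13; (3|13)=+1, (7|13)=-1; (−1)^{4·8·6}·(+1)^8·(-1)^4 = +1.
v=5: a=5^6·(≡3), b=5^8·(≡3) mod 5; (3|5)=-1, (3|5)=-1; (−1)^{6·8·2}·(-1)^8·(-1)^6 = +1.
v=31: a=31^-6·(≡10), b=31^-10·(≡12) mod 31; (10|31)=+1, (12|31)=-1; (−1)^{-6·-10·15}·(+1)^-10·(-1)^-6 = +1.
v=11: a=11^-2·(≡2), b=11^-4·(≡6) mod 11; (2|11)=-1, (6|11)=-1; (−1)^{-2·-4·5}·(-1)^-4·(-1)^-2 = +1.
Ram(1702, 943) = {2, 37}; no ℚ_2-point on the conic.

[2, 37]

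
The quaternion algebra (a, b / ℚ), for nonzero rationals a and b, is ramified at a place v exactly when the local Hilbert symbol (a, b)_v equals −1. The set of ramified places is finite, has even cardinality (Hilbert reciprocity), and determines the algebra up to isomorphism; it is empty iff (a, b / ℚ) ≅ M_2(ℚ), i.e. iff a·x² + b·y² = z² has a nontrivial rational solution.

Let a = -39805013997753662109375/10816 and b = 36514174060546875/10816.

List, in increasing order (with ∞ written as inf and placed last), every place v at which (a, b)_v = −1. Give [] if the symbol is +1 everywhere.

Mod squares: a ≡ -231, b ≡ 124355. Check v ∈ {∞, 2, 3, 5, 7, 11, 13, 17, 19}.
v=3: a=3^5·(≡1), b=3^2·(≡2) mod 3; (1|3)=+1, (2|3)=-1; (−1)^{5·2·1}·(+1)^2·(-1)^5 = -1.
v=7: a=7^1·(≡4), b=7^1·(≡3) mod 7; (4|7)=+1, (3|7)=-1; (−1)^{1·1·3}·(+1)^1·(-1)^1 = +1.
v=2: v_2(a)=-6, v_2(b)=-6; units ≡ 1, 3 (mod 8); ε·ε+αω+βω = 0·1+-6·1+-6·0 ≡ 0  ⇒  (a,b)_2 = +1.
v=11: a=11^1·(≡4), b=11^1·(≡6) mod 11; (4|11)=+1, (6|11)=-1; (−1)^{1·1·5}·(+1)^1·(-1)^1 = +1.
v=19: a=19^2·(≡16), b=19^1·(≡7) mod 19; (16|19)=+1, (7|19)=+1; (−1)^{2·1·9}·(+1)^1·(+1)^2 = +1.
v=13: a=13^-2·(≡1), b=13^-2·(≡9) mod 13; (1|13)=+1, (9|13)=+1; (−1)^{-2·-2·6}·(+1)^-2·(+1)^-2 = +1.
v=5: a=5^12·(≡1), b=5^9·(≡4) mod 5; (1|5)=+1, (4|5)=+1; (−1)^{12·9·2}·(+1)^9·(+1)^12 = +1.
v=17: a=17^6·(≡7), b=17^5·(≡10) mod 17; (7|17)=-1, (10|17)=-1; (−1)^{6·5·8}·(-1)^5·(-1)^6 = -1.
v=∞: -231 < 0 and 124355 > 0  ⇒  (a,b)_∞ = +1.
(-231, 124355 / ℚ) ramifies at {3, 17}: a division algebra.

[3, 17]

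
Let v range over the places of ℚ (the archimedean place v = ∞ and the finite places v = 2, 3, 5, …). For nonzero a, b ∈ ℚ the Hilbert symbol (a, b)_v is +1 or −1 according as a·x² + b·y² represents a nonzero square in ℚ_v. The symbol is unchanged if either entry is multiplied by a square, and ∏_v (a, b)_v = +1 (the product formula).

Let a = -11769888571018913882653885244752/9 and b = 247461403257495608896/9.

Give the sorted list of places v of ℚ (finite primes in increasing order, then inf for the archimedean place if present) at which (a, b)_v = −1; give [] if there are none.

[11, 31]

(a, b) ≡ (-20323693, 9361) mod (ℚ^×)²; places V = {2, 3, 11, 13, 23, 29, 31, 37, 47, ∞}.
(a,b)_∞: sgn(-20323693)=−, sgn(9361)=+, so +1.
(a,b)_31: α=3, u≡14; β=2, v≡12 (mod 31); (14|31)=+1, (12|31)=-1; sign (−1)^0·+1^2·-1^3 = -1.
(a,b)_37: α=5, u≡8; β=3, v≡29 (mod 37); (8|37)=-1, (29|37)=-1; sign (−1)^0·-1^3·-1^5 = +1.
(a,b)_3: α=-2, u≡2; β=-2, v≡1 (mod 3); (2|3)=-1, (1|3)=+1; sign (−1)^0·-1^-2·+1^-2 = +1.
(a,b)_11: α=2, u≡6; β=1, v≡1 (mod 11); (6|11)=-1, (1|11)=+1; sign (−1)^0·-1^1·+1^2 = -1.
(a,b)_47: α=3, u≡28; β=2, v≡24 (mod 47); (28|47)=+1, (24|47)=+1; sign (−1)^0·+1^2·+1^3 = +1.
(a,b)_29: α=3, u≡12; β=2, v≡22 (mod 29); (12|29)=-1, (22|29)=+1; sign (−1)^0·-1^2·+1^3 = +1.
(a,b)_13: α=3, u≡7; β=2, v≡9 (mod 13); (7|13)=-1, (9|13)=+1; sign (−1)^0·-1^2·+1^3 = +1.
(a,b)_2: α=4, β=6; u≡3, v≡1 (mod 8); ε(u)ε(v)=1·0, αω(v)=4·0, βω(u)=6·1; sum ≡ 0  ⇒  +1.
(a,b)_23: α=2, u≡4; β=1, v≡6 (mod 23); (4|23)=+1, (6|23)=+1; sign (−1)^0·+1^1·+1^2 = +1.
|Ram(-20323693, 9361)| = 2, even; anisotropic at {11, 31}.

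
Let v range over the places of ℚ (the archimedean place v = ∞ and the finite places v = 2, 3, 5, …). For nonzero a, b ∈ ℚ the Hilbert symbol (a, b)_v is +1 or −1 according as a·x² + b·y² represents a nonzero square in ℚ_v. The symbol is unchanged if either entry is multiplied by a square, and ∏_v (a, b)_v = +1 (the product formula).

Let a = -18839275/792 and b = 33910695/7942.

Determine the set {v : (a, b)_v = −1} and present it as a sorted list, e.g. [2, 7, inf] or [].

[2, 5, 7, 13]

Mod squares: a ≡ -2002, b ≡ 10010. Check v ∈ {∞, 2, 3, 5, 7, 11, 13, 19}.
v=19: a=19^0·(≡12), b=19^-2·(≡9) mod 19; (12|19)=-1, (9|19)=+1; (−1)^{0·-2·9}·(-1)^-2·(+1)^0 = +1.
v=7: a=7^3·(≡4), b=7^3·(≡1) mod 7; (4|7)=+1, (1|7)=+1; (−1)^{3·3·3}·(+1)^3·(+1)^3 = -1.
v=∞: -2002 < 0 and 10010 > 0  ⇒  (a,b)_∞ = +1.
v=11: a=11^-1·(≡3), b=11^-1·(≡7) mod 11; (3|11)=+1, (7|11)=-1; (−1)^{-1·-1·5}·(+1)^-1·(-1)^-1 = +1.
v=2: v_2(a)=-3, v_2(b)=-1; units ≡ 7, 5 (mod 8); ε·ε+αω+βω = 1·0+-3·1+-1·0 ≡ 1  ⇒  (a,b)_2 = -1.
v=5: a=5^2·(≡2), b=5^1·(≡2) mod 5; (2|5)=-1, (2|5)=-1; (−1)^{2·1·2}·(-1)^1·(-1)^2 = -1.
v=13: a=13^3·(≡8), b=13^3·(≡9) mod 13; (8|13)=-1, (9|13)=+1; (−1)^{3·3·6}·(-1)^3·(+1)^3 = -1.
v=3: a=3^-2·(≡2), b=3^2·(≡2) mod 3; (2|3)=-1, (2|3)=-1; (−1)^{-2·2·1}·(-1)^2·(-1)^-2 = +1.
|Ram(-2002, 10010)| = 4, even; anisotropic at {2, 5, 7, 13}.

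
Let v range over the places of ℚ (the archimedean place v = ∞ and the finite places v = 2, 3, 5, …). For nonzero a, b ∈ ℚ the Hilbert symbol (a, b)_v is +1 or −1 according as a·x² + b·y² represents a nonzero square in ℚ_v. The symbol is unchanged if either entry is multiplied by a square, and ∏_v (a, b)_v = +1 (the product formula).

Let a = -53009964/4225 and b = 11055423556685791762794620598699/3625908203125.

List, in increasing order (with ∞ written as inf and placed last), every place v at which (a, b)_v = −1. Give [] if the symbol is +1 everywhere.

[7, 13]

Mod squares: a ≡ -371, b ≡ 3367. Check v ∈ {∞, 2, 3, 5, 7, 13, 23, 29, 37, 53}.
v=37: a=37^0·(≡12), b=37^1·(≡22) mod 37; (12|37)=+1, (22|37)=-1; (−1)^{0·1·18}·(+1)^1·(-1)^0 = +1.
v=∞: -371 < 0 and 3367 > 0  ⇒  (a,b)_∞ = +1.
v=5: a=5^-2·(≡4), b=5^-10·(≡3) mod 5; (4|5)=+1, (3|5)=-1; (−1)^{-2·-10·2}·(+1)^-10·(-1)^-2 = +1.
v=29: a=29^0·(≡9), b=29^2·(≡3) mod 29; (9|29)=+1, (3|29)=-1; (−1)^{0·2·14}·(+1)^2·(-1)^0 = +1.
v=3: a=3^6·(≡1), b=3^16·(≡1) mod 3; (1|3)=+1, (1|3)=+1; (−1)^{6·16·1}·(+1)^16·(+1)^6 = +1.
v=53: a=53^1·(≡37), b=53^4·(≡36) mod 53; (37|53)=+1, (36|53)=+1; (−1)^{1·4·26}·(+1)^4·(+1)^1 = +1.
v=2: v_2(a)=2, v_2(b)=0; units ≡ 5, 7 (mod 8); ε·ε+αω+βω = 0·1+2·0+0·1 ≡ 0  ⇒  (a,b)_2 = +1.
v=7: a=7^3·(≡3), b=7^11·(≡6) mod 7; (3|7)=-1, (6|7)=-1; (−1)^{3·11·3}·(-1)^11·(-1)^3 = -1.
v=13: a=13^-2·(≡7), b=13^-5·(≡10) mod 13; (7|13)=-1, (10|13)=+1; (−1)^{-2·-5·6}·(-1)^-5·(+1)^-2 = -1.
v=23: a=23^0·(≡10), b=23^2·(≡18) mod 23; (10|23)=-1, (18|23)=+1; (−1)^{0·2·11}·(-1)^2·(+1)^0 = +1.
Ram(-371, 3367) = {7, 13}; no ℚ_7-point on the conic.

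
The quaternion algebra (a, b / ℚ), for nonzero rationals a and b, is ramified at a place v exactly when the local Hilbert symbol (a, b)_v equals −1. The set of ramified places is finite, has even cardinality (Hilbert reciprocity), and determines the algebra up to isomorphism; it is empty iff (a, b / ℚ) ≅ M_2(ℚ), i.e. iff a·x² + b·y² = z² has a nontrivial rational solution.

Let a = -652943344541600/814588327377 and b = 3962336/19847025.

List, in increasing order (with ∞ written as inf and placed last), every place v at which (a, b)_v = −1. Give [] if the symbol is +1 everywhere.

[3, 19]

Mod squares: a ≡ -8778, b ≡ 14. Check v ∈ {∞, 2, 3, 5, 7, 11, 19, 23, 31}.
v=3: a=3^-7·(≡2), b=3^-8·(≡2) mod 3; (2|3)=-1, (2|3)=-1; (−1)^{-7·-8·1}·(-1)^-8·(-1)^-7 = -1.
v=2: v_2(a)=5, v_2(b)=5; units ≡ 3, 7 (mod 8); ε·ε+αω+βω = 1·1+5·0+5·1 ≡ 0  ⇒  (a,b)_2 = +1.
v=7: a=7^3·(≡5), b=7^3·(≡1) mod 7; (5|7)=-1, (1|7)=+1; (−1)^{3·3·3}·(-1)^3·(+1)^3 = +1.
v=∞: -8778 < 0 and 14 > 0  ⇒  (a,b)_∞ = +1.
v=11: a=11^-3·(≡1), b=11^-2·(≡1) mod 11; (1|11)=+1, (1|11)=+1; (−1)^{-3·-2·5}·(+1)^-2·(+1)^-3 = +1.
v=19: a=19^5·(≡3), b=19^2·(≡14) mod 19; (3|19)=-1, (14|19)=-1; (−1)^{5·2·9}·(-1)^2·(-1)^5 = -1.
v=5: a=5^2·(≡3), b=5^-2·(≡1) mod 5; (3|5)=-1, (1|5)=+1; (−1)^{2·-2·2}·(-1)^-2·(+1)^2 = +1.
v=31: a=31^2·(≡26), b=31^0·(≡7) mod 31; (26|31)=-1, (7|31)=+1; (−1)^{2·0·15}·(-1)^0·(+1)^2 = +1.
v=23: a=23^-4·(≡8), b=23^0·(≡19) mod 23; (8|23)=+1, (19|23)=-1; (−1)^{-4·0·11}·(+1)^0·(-1)^-4 = +1.
|Ram(-8778, 14)| = 2, even; anisotropic at {3, 19}.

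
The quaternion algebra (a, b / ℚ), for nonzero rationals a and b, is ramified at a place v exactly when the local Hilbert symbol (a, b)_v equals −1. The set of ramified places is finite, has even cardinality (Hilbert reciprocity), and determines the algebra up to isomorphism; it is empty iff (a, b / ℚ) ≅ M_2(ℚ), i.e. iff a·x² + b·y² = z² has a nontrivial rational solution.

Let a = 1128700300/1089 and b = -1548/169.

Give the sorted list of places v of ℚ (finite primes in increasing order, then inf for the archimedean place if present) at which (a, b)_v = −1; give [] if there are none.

(a, b) ≡ (1363, -43) mod (ℚ^×)²; places V = {2, 3, 5, 7, 11, 13, 29, 43, 47, ∞}.
(a,b)_43: α=0, u≡19; β=1, v≡12 (mod 43); (19|43)=-1, (12|43)=-1; sign (−1)^0·-1^1·-1^0 = -1.
(a,b)_47: α=1, u≡43; β=0, v≡32 (mod 47); (43|47)=-1, (32|47)=+1; sign (−1)^0·-1^0·+1^1 = +1.
(a,b)_7: α=2, u≡6; β=0, v≡6 (mod 7); (6|7)=-1, (6|7)=-1; sign (−1)^0·-1^0·-1^2 = +1.
(a,b)_11: α=-2, u≡10; β=0, v≡9 (mod 11); (10|11)=-1, (9|11)=+1; sign (−1)^0·-1^0·+1^-2 = +1.
(a,b)_29: α=1, u≡2; β=0, v≡8 (mod 29); (2|29)=-1, (8|29)=-1; sign (−1)^0·-1^0·-1^1 = -1.
(a,b)_3: α=-2, u≡1; β=2, v≡2 (mod 3); (1|3)=+1, (2|3)=-1; sign (−1)^0·+1^2·-1^-2 = +1.
(a,b)_2: α=2, β=2; u≡3, v≡5 (mod 8); ε(u)ε(v)=1·0, αω(v)=2·1, βω(u)=2·1; sum ≡ 0  ⇒  +1.
(a,b)_13: α=2, u≡8; β=-2, v≡12 (mod 13); (8|13)=-1, (12|13)=+1; sign (−1)^0·-1^-2·+1^2 = +1.
(a,b)_∞: sgn(1363)=+, sgn(-43)=−, so +1.
(a,b)_5: α=2, u≡3; β=0, v≡3 (mod 5); (3|5)=-1, (3|5)=-1; sign (−1)^0·-1^0·-1^2 = +1.
(1363, -43 / ℚ) ramifies at {29, 43}: a division algebra.

[29, 43]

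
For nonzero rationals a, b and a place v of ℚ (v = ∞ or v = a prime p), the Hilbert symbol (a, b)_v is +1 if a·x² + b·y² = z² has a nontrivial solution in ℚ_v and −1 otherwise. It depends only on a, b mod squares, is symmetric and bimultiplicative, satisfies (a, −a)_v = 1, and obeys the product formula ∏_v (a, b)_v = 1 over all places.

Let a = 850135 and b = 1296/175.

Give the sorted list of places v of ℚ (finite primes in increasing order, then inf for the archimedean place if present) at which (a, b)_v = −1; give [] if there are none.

[2, 5, 7, 11, 13, 41]

(a, b) ≡ (850135, 7) mod (ℚ^×)²; places V = {2, 3, 5, 7, 11, 13, 29, 41, ∞}.
(a,b)_29: α=1, u≡25; β=0, v≡20 (mod 29); (25|29)=+1, (20|29)=+1; sign (−1)^0·+1^0·+1^1 = +1.
(a,b)_13: α=1, u≡5; β=0, v≡8 (mod 13); (5|13)=-1, (8|13)=-1; sign (−1)^0·-1^0·-1^1 = -1.
(a,b)_∞: sgn(850135)=+, sgn(7)=+, so +1.
(a,b)_11: α=1, u≡10; β=0, v≡2 (mod 11); (10|11)=-1, (2|11)=-1; sign (−1)^0·-1^0·-1^1 = -1.
(a,b)_7: α=0, u≡6; β=-1, v≡2 (mod 7); (6|7)=-1, (2|7)=+1; sign (−1)^0·-1^-1·+1^0 = -1.
(a,b)_41: α=1, u≡30; β=0, v≡6 (mod 41); (30|41)=-1, (6|41)=-1; sign (−1)^0·-1^0·-1^1 = -1.
(a,b)_3: α=0, u≡1; β=4, v≡1 (mod 3); (1|3)=+1, (1|3)=+1; sign (−1)^0·+1^4·+1^0 = +1.
(a,b)_5: α=1, u≡2; β=-2, v≡3 (mod 5); (2|5)=-1, (3|5)=-1; sign (−1)^0·-1^-2·-1^1 = -1.
(a,b)_2: α=0, β=4; u≡7, v≡7 (mod 8); ε(u)ε(v)=1·1, αω(v)=0·0, βω(u)=4·0; sum ≡ 1  ⇒  -1.
(850135, 7 / ℚ) ramifies at {2, 5, 7, 11, 13, 41}: a division algebra.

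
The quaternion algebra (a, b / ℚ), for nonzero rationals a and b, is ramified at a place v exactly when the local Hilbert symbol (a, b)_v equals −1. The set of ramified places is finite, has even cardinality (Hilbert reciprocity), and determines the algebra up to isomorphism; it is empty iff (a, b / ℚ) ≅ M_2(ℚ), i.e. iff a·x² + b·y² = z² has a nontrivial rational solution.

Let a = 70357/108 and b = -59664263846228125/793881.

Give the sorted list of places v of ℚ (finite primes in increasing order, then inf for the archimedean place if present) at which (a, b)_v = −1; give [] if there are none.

(a, b) ≡ (399, -19285) mod (ℚ^×)²; places V = {2, 3, 5, 7, 11, 19, 23, 29, ∞}.
(a,b)_29: α=0, u≡25; β=1, v≡19 (mod 29); (25|29)=+1, (19|29)=-1; sign (−1)^0·+1^1·-1^0 = +1.
(a,b)_23: α=2, u≡4; β=4, v≡18 (mod 23); (4|23)=+1, (18|23)=+1; sign (−1)^0·+1^4·+1^2 = +1.
(a,b)_2: α=-2, β=0; u≡7, v≡3 (mod 8); ε(u)ε(v)=1·1, αω(v)=-2·1, βω(u)=0·0; sum ≡ 1  ⇒  -1.
(a,b)_7: α=1, u≡2; β=3, v≡5 (mod 7); (2|7)=+1, (5|7)=-1; sign (−1)^1·+1^3·-1^1 = +1.
(a,b)_5: α=0, u≡4; β=5, v≡2 (mod 5); (4|5)=+1, (2|5)=-1; sign (−1)^0·+1^5·-1^0 = +1.
(a,b)_3: α=-3, u≡1; β=-8, v≡2 (mod 3); (1|3)=+1, (2|3)=-1; sign (−1)^0·+1^-8·-1^-3 = -1.
(a,b)_11: α=0, u≡5; β=-2, v≡3 (mod 11); (5|11)=+1, (3|11)=+1; sign (−1)^0·+1^-2·+1^0 = +1.
(a,b)_∞: sgn(399)=+, sgn(-19285)=−, so +1.
(a,b)_19: α=1, u≡13; β=3, v≡16 (mod 19); (13|19)=-1, (16|19)=+1; sign (−1)^1·-1^3·+1^1 = +1.
Ram(399, -19285) = {2, 3}; no ℚ_2-point on the conic.

[2, 3]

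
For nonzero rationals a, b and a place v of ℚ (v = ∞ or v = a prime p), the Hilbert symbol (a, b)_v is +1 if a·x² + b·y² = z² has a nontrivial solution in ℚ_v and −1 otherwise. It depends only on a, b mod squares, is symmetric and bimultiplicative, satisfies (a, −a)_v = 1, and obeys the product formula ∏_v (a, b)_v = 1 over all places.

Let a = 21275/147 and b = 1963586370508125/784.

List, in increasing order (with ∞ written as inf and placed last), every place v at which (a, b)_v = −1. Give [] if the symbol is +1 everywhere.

Mod squares: a ≡ 2553, b ≡ 35853. Check v ∈ {∞, 2, 3, 5, 7, 11, 17, 19, 23, 37}.
v=3: a=3^-1·(≡2), b=3^1·(≡2) mod 3; (2|3)=-1, (2|3)=-1; (−1)^{-1·1·1}·(-1)^1·(-1)^-1 = -1.
v=37: a=37^1·(≡17), b=37^3·(≡4) mod 37; (17|37)=-1, (4|37)=+1; (−1)^{1·3·18}·(-1)^3·(+1)^1 = -1.
v=7: a=7^-2·(≡3), b=7^-2·(≡3) mod 7; (3|7)=-1, (3|7)=-1; (−1)^{-2·-2·3}·(-1)^-2·(-1)^-2 = +1.
v=∞: 2553 > 0 and 35853 > 0  ⇒  (a,b)_∞ = +1.
v=17: a=17^0·(≡10), b=17^1·(≡13) mod 17; (10|17)=-1, (13|17)=+1; (−1)^{0·1·8}·(-1)^1·(+1)^0 = -1.
v=11: a=11^0·(≡3), b=11^2·(≡5) mod 11; (3|11)=+1, (5|11)=+1; (−1)^{0·2·5}·(+1)^2·(+1)^0 = +1.
v=5: a=5^2·(≡3), b=5^4·(≡2) mod 5; (3|5)=-1, (2|5)=-1; (−1)^{2·4·2}·(-1)^4·(-1)^2 = +1.
v=23: a=23^1·(≡21), b=23^2·(≡22) mod 23; (21|23)=-1, (22|23)=-1; (−1)^{1·2·11}·(-1)^2·(-1)^1 = -1.
v=2: v_2(a)=0, v_2(b)=-4; units ≡ 1, 5 (mod 8); ε·ε+αω+βω = 0·0+0·1+-4·0 ≡ 0  ⇒  (a,b)_2 = +1.
v=19: a=19^0·(≡1), b=19^1·(≡1) mod 19; (1|19)=+1, (1|19)=+1; (−1)^{0·1·9}·(+1)^1·(+1)^0 = +1.
|Ram(2553, 35853)| = 4, even; anisotropic at {3, 17, 23, 37}.

[3, 17, 23, 37]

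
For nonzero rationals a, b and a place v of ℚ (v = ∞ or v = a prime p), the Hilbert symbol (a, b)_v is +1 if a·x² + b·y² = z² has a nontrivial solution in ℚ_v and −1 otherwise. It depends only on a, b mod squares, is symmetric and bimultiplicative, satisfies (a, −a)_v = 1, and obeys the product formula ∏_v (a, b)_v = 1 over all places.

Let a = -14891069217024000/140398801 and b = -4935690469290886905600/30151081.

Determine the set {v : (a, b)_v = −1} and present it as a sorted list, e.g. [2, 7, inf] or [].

(a, b) ≡ (-10010, -39) mod (ℚ^×)²; places V = {2, 3, 5, 7, 11, 13, 17, 19, 41, 43, ∞}.
(a,b)_19: α=0, u≡15; β=-2, v≡12 (mod 19); (15|19)=-1, (12|19)=-1; sign (−1)^0·-1^-2·-1^0 = +1.
(a,b)_17: α=-4, u≡11; β=-4, v≡12 (mod 17); (11|17)=-1, (12|17)=-1; sign (−1)^0·-1^-4·-1^-4 = +1.
(a,b)_13: α=1, u≡10; β=3, v≡4 (mod 13); (10|13)=+1, (4|13)=+1; sign (−1)^0·+1^3·+1^1 = +1.
(a,b)_7: α=3, u≡6; β=2, v≡3 (mod 7); (6|7)=-1, (3|7)=-1; sign (−1)^0·-1^2·-1^3 = -1.
(a,b)_43: α=0, u≡23; β=2, v≡11 (mod 43); (23|43)=+1, (11|43)=+1; sign (−1)^0·+1^2·+1^0 = +1.
(a,b)_41: α=-2, u≡30; β=0, v≡31 (mod 41); (30|41)=-1, (31|41)=+1; sign (−1)^0·-1^0·+1^-2 = +1.
(a,b)_∞: sgn(-10010)=−, sgn(-39)=−, so -1.
(a,b)_11: α=5, u≡1; β=6, v≡4 (mod 11); (1|11)=+1, (4|11)=+1; sign (−1)^0·+1^6·+1^5 = +1.
(a,b)_2: α=11, β=8; u≡3, v≡1 (mod 8); ε(u)ε(v)=1·0, αω(v)=11·0, βω(u)=8·1; sum ≡ 0  ⇒  +1.
(a,b)_3: α=4, u≡1; β=7, v≡2 (mod 3); (1|3)=+1, (2|3)=-1; sign (−1)^0·+1^7·-1^4 = +1.
(a,b)_5: α=3, u≡3; β=2, v≡1 (mod 5); (3|5)=-1, (1|5)=+1; sign (−1)^0·-1^2·+1^3 = +1.
|Ram(-10010, -39)| = 2, even; anisotropic at {7, ∞}.

[7, inf]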